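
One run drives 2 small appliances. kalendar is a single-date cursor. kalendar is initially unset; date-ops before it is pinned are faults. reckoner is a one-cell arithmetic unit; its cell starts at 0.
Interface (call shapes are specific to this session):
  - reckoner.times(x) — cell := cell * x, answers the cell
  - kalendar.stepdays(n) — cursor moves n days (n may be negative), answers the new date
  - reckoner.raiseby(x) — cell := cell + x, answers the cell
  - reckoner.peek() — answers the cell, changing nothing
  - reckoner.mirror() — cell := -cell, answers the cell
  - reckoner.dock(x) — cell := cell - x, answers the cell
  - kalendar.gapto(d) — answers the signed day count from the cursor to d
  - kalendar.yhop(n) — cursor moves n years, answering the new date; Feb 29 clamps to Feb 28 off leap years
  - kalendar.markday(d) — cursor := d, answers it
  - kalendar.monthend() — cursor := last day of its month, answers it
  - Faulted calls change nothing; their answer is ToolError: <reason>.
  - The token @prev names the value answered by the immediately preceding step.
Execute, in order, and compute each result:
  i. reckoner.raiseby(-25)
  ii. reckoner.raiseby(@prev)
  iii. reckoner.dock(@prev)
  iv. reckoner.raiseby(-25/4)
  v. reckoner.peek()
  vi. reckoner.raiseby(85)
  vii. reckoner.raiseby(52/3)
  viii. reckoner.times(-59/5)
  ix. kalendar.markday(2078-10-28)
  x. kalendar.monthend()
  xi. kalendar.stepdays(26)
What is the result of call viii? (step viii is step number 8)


% reckoner.raiseby -25
:: -25
% reckoner.raiseby @prev
:: -50
% reckoner.dock @prev
:: 0
% reckoner.raiseby -25/4
:: -25/4
% reckoner.peek
:: -25/4
% reckoner.raiseby 85
:: 315/4
% reckoner.raiseby 52/3
:: 1153/12
% reckoner.times -59/5
:: -68027/60
% kalendar.markday 2078-10-28
:: 2078-10-28
% kalendar.monthend
:: 2078-10-31
% kalendar.stepdays 26
:: 2078-11-26

Answer: -68027/60


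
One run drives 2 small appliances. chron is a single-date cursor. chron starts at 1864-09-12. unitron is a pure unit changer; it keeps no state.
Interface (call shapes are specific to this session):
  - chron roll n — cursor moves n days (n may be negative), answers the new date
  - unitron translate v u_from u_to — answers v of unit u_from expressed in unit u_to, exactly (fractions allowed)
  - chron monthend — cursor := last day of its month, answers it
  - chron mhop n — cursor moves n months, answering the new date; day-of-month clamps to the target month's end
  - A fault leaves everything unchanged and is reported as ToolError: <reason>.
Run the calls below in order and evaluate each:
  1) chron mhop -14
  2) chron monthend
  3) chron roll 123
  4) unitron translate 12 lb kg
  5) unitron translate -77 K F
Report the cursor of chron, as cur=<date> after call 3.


;; 1. chron mhop(n→-14) => 1863-07-12
;; 2. chron monthend() => 1863-07-31
;; 3. chron roll(n→123) => 1863-12-01
;; 4. unitron translate(v→12, u_from→lb, u_to→kg) => 136077711/25000000
;; 5. unitron translate(v→-77, u_from→K, u_to→F) => -59827/100

Answer: cur=1863-12-01


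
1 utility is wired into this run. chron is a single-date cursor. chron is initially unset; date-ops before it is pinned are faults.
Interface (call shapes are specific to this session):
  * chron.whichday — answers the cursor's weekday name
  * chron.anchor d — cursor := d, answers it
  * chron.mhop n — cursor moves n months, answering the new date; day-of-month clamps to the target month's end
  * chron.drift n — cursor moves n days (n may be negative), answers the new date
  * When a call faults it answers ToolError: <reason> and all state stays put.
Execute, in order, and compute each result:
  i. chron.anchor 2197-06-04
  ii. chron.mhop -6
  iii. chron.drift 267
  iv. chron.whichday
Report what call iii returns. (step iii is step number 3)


Answer: 2197-08-28

Derivation:
I try chron.anchor on d: 2197-06-04: 2197-06-04.
I run chron.mhop on n: -6, and get 2196-12-04.
Then chron.drift on n: 267, giving 2197-08-28.
Calling chron.whichday, — result: Monday.


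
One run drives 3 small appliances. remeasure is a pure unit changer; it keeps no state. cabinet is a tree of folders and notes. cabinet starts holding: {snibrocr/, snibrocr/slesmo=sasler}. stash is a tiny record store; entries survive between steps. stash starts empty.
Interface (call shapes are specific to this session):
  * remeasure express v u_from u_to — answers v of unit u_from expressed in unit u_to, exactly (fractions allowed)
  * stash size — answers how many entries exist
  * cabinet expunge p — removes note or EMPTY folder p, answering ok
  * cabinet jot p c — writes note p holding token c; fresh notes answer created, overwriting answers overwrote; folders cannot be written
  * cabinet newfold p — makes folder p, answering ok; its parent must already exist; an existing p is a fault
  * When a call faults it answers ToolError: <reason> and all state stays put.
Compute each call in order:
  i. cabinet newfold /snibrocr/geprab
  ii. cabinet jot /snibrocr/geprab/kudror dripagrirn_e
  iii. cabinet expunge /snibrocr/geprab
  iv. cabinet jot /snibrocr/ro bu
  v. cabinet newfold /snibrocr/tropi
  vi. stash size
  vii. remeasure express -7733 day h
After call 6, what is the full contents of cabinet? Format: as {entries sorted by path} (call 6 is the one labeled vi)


Answer: {snibrocr/, snibrocr/geprab/, snibrocr/geprab/kudror=dripagrirn_e, snibrocr/ro=bu, snibrocr/slesmo=sasler, snibrocr/tropi/}

Derivation:
·→ cabinet newfold(p='/snibrocr/geprab')
·← ok
·→ cabinet jot(p='/snibrocr/geprab/kudror', c='dripagrirn_e')
·← created
·→ cabinet expunge(p='/snibrocr/geprab')
·← ToolError: not empty
·→ cabinet jot(p='/snibrocr/ro', c='bu')
·← created
·→ cabinet newfold(p='/snibrocr/tropi')
·← ok
·→ stash size()
·← 0
·→ remeasure express(v='-7733', u_from='day', u_to='h')
·← -185592


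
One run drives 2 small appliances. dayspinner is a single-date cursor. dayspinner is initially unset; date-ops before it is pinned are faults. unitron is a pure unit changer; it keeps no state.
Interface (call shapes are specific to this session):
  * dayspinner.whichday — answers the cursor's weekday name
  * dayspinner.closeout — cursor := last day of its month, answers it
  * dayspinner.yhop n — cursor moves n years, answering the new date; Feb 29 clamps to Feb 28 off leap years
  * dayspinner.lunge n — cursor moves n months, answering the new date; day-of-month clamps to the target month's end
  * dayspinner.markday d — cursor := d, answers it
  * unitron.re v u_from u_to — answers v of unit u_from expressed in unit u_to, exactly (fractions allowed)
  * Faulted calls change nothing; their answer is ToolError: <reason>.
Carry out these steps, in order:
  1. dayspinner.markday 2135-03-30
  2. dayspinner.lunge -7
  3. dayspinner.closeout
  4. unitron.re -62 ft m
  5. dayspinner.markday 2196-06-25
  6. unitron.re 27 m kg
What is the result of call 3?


I run markday passing d='2135-03-30': 2135-03-30.
Next I call lunge passing n='-7', and get 2134-08-30.
I use closeout: 2134-08-31.
I try re passing v='-62', u_from='ft', u_to='m', and see -11811/625.
I call markday passing d='2196-06-25', and see 2196-06-25.
I call re passing v='27', u_from='m', u_to='kg': ToolError: incompatible units.

Answer: 2134-08-31


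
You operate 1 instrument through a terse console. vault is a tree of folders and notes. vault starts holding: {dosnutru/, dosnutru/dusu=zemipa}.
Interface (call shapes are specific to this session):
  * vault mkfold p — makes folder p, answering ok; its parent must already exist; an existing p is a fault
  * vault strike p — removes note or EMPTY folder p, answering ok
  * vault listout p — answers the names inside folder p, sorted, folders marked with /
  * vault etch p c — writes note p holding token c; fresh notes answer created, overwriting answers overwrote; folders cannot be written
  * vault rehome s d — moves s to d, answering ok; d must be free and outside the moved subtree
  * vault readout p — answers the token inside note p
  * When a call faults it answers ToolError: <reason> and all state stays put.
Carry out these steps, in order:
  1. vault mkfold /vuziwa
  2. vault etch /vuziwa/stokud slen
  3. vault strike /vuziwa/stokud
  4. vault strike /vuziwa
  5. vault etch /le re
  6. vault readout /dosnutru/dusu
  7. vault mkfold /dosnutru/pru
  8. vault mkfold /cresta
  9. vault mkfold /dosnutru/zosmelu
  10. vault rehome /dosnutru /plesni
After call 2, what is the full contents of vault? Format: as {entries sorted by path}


-- 1. vault mkfold(p='/vuziwa') ~> ok
-- 2. vault etch(p='/vuziwa/stokud', c='slen') ~> created
-- 3. vault strike(p='/vuziwa/stokud') ~> ok
-- 4. vault strike(p='/vuziwa') ~> ok
-- 5. vault etch(p='/le', c='re') ~> created
-- 6. vault readout(p='/dosnutru/dusu') ~> zemipa
-- 7. vault mkfold(p='/dosnutru/pru') ~> ok
-- 8. vault mkfold(p='/cresta') ~> ok
-- 9. vault mkfold(p='/dosnutru/zosmelu') ~> ok
-- 10. vault rehome(s='/dosnutru', d='/plesni') ~> ok

Answer: {dosnutru/, dosnutru/dusu=zemipa, vuziwa/, vuziwa/stokud=slen}


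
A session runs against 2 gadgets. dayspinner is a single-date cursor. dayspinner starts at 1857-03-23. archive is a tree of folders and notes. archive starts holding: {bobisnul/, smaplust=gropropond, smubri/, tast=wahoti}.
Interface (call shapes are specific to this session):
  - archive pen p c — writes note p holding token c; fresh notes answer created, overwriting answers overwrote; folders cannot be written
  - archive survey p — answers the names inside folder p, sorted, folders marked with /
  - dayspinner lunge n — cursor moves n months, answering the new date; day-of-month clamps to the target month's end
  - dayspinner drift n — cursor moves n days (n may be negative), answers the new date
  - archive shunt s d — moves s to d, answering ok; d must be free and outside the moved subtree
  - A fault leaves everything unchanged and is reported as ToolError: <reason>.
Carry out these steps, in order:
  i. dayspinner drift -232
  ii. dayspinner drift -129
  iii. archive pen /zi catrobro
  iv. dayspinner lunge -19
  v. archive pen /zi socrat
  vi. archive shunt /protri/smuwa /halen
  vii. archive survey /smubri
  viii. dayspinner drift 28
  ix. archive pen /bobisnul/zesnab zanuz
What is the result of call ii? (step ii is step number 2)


Answer: 1856-03-27

Derivation:
[in] dayspinner drift -232
[out] 1856-08-03
[in] dayspinner drift -129
[out] 1856-03-27
[in] archive pen /zi catrobro
[out] created
[in] dayspinner lunge -19
[out] 1854-08-27
[in] archive pen /zi socrat
[out] overwrote
[in] archive shunt /protri/smuwa /halen
[out] ToolError: not found
[in] archive survey /smubri
[out] []
[in] dayspinner drift 28
[out] 1854-09-24
[in] archive pen /bobisnul/zesnab zanuz
[out] created


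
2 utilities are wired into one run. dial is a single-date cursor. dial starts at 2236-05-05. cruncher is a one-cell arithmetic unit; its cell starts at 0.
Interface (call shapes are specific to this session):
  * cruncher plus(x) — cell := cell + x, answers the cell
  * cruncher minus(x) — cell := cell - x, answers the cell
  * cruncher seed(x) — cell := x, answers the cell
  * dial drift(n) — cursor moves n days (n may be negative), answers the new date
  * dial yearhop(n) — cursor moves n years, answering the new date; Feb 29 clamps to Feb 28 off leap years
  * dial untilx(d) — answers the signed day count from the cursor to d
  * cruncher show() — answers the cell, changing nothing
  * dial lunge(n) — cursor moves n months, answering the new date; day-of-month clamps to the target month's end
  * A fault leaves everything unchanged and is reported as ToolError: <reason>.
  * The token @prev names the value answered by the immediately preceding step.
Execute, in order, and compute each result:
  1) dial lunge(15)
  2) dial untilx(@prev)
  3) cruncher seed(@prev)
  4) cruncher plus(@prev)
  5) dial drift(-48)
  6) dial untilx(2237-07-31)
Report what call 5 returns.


I use dial lunge(n='15'), and see 2237-08-05.
Then dial untilx(d='@prev'), giving 0.
I call cruncher seed(x='@prev'), and observe 0.
Calling cruncher plus(x='@prev'), and observe 0.
I invoke dial drift(n='-48'), which returns 2237-06-18.
Calling dial untilx(d='2237-07-31'), yielding 43.

Answer: 2237-06-18


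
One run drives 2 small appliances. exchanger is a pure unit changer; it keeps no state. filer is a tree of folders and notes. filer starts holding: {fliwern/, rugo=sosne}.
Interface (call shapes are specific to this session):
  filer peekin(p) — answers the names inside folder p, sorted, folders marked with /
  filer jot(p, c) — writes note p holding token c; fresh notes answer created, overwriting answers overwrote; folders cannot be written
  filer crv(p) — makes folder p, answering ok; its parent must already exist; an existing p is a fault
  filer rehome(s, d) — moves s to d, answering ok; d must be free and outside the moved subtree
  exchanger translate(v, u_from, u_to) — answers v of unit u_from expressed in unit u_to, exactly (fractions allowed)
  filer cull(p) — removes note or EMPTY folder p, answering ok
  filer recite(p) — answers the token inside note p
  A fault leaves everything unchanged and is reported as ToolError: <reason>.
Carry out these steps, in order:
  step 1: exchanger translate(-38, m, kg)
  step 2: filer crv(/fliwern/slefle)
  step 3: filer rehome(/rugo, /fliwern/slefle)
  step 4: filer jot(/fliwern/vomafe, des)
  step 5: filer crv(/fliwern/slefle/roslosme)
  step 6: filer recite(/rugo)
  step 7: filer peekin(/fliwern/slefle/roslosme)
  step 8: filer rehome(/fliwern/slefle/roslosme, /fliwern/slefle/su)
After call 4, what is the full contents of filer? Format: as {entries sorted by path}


Answer: {fliwern/, fliwern/slefle/, fliwern/vomafe=des, rugo=sosne}

Derivation:
% 1. exchanger translate(v: -38, u_from: m, u_to: kg) : ToolError: incompatible units
% 2. filer crv(p: /fliwern/slefle) : ok
% 3. filer rehome(s: /rugo, d: /fliwern/slefle) : ToolError: exists
% 4. filer jot(p: /fliwern/vomafe, c: des) : created
% 5. filer crv(p: /fliwern/slefle/roslosme) : ok
% 6. filer recite(p: /rugo) : sosne
% 7. filer peekin(p: /fliwern/slefle/roslosme) : []
% 8. filer rehome(s: /fliwern/slefle/roslosme, d: /fliwern/slefle/su) : ok


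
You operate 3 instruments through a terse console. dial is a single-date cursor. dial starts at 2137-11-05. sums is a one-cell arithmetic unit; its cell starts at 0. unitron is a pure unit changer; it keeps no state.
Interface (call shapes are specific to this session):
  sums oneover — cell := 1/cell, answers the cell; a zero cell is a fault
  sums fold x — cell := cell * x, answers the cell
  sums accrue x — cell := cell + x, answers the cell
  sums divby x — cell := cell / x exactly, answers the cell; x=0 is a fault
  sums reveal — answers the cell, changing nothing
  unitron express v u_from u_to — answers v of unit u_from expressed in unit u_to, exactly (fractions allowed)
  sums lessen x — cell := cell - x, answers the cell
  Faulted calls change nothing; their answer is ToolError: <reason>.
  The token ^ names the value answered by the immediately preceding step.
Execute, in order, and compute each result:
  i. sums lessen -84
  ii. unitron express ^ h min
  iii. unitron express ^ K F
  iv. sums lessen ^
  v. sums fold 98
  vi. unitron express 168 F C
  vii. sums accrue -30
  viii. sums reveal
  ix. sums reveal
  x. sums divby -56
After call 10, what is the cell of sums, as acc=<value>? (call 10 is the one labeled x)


Answer: acc=41790317/2800

Derivation:
Then sums lessen using x=-84, — result: 84.
Now I run unitron express using v=^, u_from=h, u_to=min, and get 5040.
Using unitron express using v=^, u_from=K, u_to=F, and get 861233/100.
Then sums lessen using x=^, yielding -852833/100.
Next I call sums fold using x=98, and see -41788817/50.
Now I run unitron express using v=168, u_from=F, u_to=C, → 680/9.
I try sums accrue using x=-30, and get -41790317/50.
I run sums reveal(), → -41790317/50.
I run sums reveal(), and get -41790317/50.
I call sums divby using x=-56: 41790317/2800.


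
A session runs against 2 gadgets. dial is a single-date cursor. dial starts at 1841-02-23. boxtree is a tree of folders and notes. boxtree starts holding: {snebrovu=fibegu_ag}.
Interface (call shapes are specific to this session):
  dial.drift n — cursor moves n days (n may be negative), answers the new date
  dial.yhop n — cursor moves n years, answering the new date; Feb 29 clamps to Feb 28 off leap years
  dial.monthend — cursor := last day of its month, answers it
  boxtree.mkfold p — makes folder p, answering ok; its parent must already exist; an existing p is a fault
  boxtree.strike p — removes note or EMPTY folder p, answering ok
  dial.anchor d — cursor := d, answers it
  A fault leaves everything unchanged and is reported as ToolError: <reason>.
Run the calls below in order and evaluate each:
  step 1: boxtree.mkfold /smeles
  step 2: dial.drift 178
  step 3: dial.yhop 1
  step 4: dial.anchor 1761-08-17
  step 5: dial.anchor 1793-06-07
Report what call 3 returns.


Answer: 1842-08-20

Derivation:
! boxtree.mkfold(p='/smeles') : ok
! dial.drift(n='178') : 1841-08-20
! dial.yhop(n='1') : 1842-08-20
! dial.anchor(d='1761-08-17') : 1761-08-17
! dial.anchor(d='1793-06-07') : 1793-06-07


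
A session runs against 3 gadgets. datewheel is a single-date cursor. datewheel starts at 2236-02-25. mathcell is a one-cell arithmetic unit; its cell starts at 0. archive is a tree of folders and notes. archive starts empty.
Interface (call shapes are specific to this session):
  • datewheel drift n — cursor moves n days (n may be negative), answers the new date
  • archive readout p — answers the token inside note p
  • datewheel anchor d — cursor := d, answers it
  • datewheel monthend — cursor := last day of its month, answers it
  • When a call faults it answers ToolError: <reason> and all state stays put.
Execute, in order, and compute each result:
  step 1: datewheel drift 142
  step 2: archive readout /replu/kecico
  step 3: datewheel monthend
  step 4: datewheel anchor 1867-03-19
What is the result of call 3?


Answer: 2236-07-31

Derivation:
% datewheel drift(n→142) -> 2236-07-16
% archive readout(p→/replu/kecico) -> ToolError: not found
% datewheel monthend() -> 2236-07-31
% datewheel anchor(d→1867-03-19) -> 1867-03-19


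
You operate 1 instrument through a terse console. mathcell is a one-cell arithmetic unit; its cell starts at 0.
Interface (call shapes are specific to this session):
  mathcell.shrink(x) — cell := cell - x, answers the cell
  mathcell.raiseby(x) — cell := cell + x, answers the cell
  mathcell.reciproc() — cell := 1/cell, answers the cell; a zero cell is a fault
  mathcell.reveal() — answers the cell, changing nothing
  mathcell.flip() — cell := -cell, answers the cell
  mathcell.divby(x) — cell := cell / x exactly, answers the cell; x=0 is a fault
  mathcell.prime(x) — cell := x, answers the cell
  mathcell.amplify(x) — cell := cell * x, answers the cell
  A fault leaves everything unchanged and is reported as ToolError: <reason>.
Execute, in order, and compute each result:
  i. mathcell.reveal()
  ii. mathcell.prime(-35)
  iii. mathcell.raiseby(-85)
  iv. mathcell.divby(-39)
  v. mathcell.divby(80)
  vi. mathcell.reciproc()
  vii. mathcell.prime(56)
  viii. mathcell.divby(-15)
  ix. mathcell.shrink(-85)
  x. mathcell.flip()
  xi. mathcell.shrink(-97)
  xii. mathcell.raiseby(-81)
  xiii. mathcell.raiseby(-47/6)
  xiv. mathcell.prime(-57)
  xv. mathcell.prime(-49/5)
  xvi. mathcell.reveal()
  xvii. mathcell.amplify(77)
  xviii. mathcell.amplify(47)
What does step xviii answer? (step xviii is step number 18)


Answer: -177331/5

Derivation:
I run mathcell.reveal(), and see 0.
I run mathcell.prime on -35, giving -35.
I use mathcell.raiseby on -85, which returns -120.
Calling mathcell.divby on -39, and get 40/13.
Now I run mathcell.divby on 80, which returns 1/26.
I call mathcell.reciproc(), yielding 26.
Using mathcell.prime on 56: 56.
Using mathcell.divby on -15, → -56/15.
Next I call mathcell.shrink on -85, and get 1219/15.
Using mathcell.flip(), and see -1219/15.
I run mathcell.shrink on -97, which returns 236/15.
Now I run mathcell.raiseby on -81: -979/15.
I run mathcell.raiseby on -47/6, and get -731/10.
Using mathcell.prime on -57: -57.
Using mathcell.prime on -49/5: -49/5.
Now I run mathcell.reveal(), and see -49/5.
Invoking mathcell.amplify on 77, and see -3773/5.
I call mathcell.amplify on 47, — result: -177331/5.


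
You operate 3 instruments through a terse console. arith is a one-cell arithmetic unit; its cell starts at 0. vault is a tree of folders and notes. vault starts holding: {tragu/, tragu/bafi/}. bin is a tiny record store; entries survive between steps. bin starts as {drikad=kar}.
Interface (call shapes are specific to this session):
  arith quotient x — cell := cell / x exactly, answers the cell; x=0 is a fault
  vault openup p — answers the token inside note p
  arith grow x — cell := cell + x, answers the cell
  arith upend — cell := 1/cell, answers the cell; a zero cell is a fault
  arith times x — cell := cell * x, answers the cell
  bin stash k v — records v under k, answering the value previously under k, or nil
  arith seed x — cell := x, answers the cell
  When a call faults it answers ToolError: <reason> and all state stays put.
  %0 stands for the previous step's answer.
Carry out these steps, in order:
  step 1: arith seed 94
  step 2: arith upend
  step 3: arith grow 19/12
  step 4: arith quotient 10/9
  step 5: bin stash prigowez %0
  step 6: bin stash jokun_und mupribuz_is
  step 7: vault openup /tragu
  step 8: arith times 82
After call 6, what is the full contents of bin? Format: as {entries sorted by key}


Answer: {drikad=kar, jokun_und=mupribuz_is, prigowez=2697/1880}

Derivation:
> arith seed x=94
  94
> arith upend
  1/94
> arith grow x=19/12
  899/564
> arith quotient x=10/9
  2697/1880
> bin stash k=prigowez v=%0
  nil
> bin stash k=jokun_und v=mupribuz_is
  nil
> vault openup p=/tragu
  ToolError: is a directory
> arith times x=82
  110577/940


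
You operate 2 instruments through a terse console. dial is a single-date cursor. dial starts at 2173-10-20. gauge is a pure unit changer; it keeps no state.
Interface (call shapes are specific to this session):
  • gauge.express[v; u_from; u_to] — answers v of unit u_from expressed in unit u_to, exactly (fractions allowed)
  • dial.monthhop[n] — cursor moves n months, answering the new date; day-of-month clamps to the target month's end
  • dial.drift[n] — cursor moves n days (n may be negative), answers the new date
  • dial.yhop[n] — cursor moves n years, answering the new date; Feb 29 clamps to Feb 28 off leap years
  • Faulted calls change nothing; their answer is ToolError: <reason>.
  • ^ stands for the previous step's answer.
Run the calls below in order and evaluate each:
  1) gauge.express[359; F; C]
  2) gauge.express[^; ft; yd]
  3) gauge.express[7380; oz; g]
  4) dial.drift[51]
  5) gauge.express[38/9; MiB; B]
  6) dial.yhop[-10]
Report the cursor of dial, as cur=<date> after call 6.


Answer: cur=2163-12-10

Derivation:
-> express(v='359', u_from='F', u_to='C')
<- 545/3
-> express(v='^', u_from='ft', u_to='yd')
<- 545/9
-> express(v='7380', u_from='oz', u_to='g')
<- 16737558453/80000
-> drift(n='51')
<- 2173-12-10
-> express(v='38/9', u_from='MiB', u_to='B')
<- 39845888/9
-> yhop(n='-10')
<- 2163-12-10


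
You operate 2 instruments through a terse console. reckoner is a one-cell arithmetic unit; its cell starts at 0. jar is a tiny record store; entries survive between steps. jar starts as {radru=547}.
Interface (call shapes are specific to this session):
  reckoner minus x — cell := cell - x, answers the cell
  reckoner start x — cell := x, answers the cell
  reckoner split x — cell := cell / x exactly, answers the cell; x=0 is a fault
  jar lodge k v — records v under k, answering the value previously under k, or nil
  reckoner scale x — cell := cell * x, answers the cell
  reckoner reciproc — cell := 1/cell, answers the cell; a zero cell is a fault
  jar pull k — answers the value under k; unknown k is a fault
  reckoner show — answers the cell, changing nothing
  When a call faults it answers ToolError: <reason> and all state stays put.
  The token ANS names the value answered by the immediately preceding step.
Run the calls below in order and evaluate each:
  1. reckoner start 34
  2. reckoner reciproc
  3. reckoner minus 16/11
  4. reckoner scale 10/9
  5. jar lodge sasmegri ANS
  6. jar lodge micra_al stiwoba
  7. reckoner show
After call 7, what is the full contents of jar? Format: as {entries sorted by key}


-- 1. reckoner start(x='34') == 34
-- 2. reckoner reciproc() == 1/34
-- 3. reckoner minus(x='16/11') == -533/374
-- 4. reckoner scale(x='10/9') == -2665/1683
-- 5. jar lodge(k='sasmegri', v='ANS') == nil
-- 6. jar lodge(k='micra_al', v='stiwoba') == nil
-- 7. reckoner show() == -2665/1683

Answer: {micra_al=stiwoba, radru=547, sasmegri=-2665/1683}


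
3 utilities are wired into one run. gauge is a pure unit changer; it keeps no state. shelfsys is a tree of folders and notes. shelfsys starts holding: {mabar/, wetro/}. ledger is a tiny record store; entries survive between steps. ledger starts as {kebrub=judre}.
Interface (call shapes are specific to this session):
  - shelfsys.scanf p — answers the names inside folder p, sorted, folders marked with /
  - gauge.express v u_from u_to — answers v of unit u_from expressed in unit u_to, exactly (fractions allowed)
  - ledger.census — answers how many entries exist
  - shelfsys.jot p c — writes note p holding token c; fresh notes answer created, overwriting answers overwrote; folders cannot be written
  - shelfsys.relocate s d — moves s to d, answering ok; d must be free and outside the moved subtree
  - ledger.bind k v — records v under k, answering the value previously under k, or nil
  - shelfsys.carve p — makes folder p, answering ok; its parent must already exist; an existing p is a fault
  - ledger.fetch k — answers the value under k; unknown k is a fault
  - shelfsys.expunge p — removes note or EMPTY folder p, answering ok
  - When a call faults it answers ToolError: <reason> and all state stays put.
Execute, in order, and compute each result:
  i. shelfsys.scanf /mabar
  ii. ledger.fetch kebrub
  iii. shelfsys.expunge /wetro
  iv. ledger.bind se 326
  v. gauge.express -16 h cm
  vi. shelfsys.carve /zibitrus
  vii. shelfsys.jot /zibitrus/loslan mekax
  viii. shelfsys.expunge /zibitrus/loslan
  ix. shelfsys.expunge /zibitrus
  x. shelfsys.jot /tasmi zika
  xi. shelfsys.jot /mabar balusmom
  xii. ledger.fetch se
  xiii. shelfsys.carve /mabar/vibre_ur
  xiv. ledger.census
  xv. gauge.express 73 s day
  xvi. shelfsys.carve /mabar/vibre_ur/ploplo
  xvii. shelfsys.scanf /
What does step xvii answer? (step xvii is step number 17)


Answer: [mabar/, tasmi]

Derivation:
! 1. shelfsys.scanf(p='/mabar') -> []
! 2. ledger.fetch(k='kebrub') -> judre
! 3. shelfsys.expunge(p='/wetro') -> ok
! 4. ledger.bind(k='se', v='326') -> nil
! 5. gauge.express(v='-16', u_from='h', u_to='cm') -> ToolError: incompatible units
! 6. shelfsys.carve(p='/zibitrus') -> ok
! 7. shelfsys.jot(p='/zibitrus/loslan', c='mekax') -> created
! 8. shelfsys.expunge(p='/zibitrus/loslan') -> ok
! 9. shelfsys.expunge(p='/zibitrus') -> ok
! 10. shelfsys.jot(p='/tasmi', c='zika') -> created
! 11. shelfsys.jot(p='/mabar', c='balusmom') -> ToolError: is a directory
! 12. ledger.fetch(k='se') -> 326
! 13. shelfsys.carve(p='/mabar/vibre_ur') -> ok
! 14. ledger.census() -> 2
! 15. gauge.express(v='73', u_from='s', u_to='day') -> 73/86400
! 16. shelfsys.carve(p='/mabar/vibre_ur/ploplo') -> ok
! 17. shelfsys.scanf(p='/') -> [mabar/, tasmi]


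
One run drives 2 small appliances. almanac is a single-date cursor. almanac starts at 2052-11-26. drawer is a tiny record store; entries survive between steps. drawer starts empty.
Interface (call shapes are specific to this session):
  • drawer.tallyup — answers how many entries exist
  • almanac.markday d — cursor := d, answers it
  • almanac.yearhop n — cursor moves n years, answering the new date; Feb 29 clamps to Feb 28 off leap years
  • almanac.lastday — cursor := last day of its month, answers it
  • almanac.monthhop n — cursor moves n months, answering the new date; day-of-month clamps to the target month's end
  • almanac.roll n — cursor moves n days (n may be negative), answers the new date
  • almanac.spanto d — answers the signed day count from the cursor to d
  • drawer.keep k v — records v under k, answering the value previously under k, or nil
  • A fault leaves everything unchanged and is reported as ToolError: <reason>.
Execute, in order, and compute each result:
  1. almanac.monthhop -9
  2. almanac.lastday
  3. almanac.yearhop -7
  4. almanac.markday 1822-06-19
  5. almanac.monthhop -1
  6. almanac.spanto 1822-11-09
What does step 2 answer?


CALL monthhop[n: -9]
RET  2052-02-26
CALL lastday[]
RET  2052-02-29
CALL yearhop[n: -7]
RET  2045-02-28
CALL markday[d: 1822-06-19]
RET  1822-06-19
CALL monthhop[n: -1]
RET  1822-05-19
CALL spanto[d: 1822-11-09]
RET  174

Answer: 2052-02-29


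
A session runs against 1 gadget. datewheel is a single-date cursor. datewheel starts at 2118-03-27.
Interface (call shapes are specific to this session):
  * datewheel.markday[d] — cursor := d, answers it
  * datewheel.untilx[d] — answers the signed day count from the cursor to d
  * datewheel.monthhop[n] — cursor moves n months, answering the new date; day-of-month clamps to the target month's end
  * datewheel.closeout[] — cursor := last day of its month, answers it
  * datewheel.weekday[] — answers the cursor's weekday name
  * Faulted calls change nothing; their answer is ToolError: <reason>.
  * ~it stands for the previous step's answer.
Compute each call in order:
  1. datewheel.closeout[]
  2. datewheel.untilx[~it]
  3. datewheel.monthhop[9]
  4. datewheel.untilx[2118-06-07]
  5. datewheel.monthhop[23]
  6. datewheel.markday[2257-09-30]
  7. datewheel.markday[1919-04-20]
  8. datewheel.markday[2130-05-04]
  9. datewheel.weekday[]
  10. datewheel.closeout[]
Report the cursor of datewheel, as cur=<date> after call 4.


Using datewheel.closeout, giving 2118-03-31.
I try datewheel.untilx with d=~it, and see 0.
Next I call datewheel.monthhop with n=9, and observe 2118-12-31.
I try datewheel.untilx with d=2118-06-07, yielding -207.
Using datewheel.monthhop with n=23, — result: 2120-11-30.
I run datewheel.markday with d=2257-09-30, and observe 2257-09-30.
Using datewheel.markday with d=1919-04-20, which returns 1919-04-20.
I use datewheel.markday with d=2130-05-04, → 2130-05-04.
I call datewheel.weekday(), which returns Thursday.
I run datewheel.closeout(), and observe 2130-05-31.

Answer: cur=2118-12-31


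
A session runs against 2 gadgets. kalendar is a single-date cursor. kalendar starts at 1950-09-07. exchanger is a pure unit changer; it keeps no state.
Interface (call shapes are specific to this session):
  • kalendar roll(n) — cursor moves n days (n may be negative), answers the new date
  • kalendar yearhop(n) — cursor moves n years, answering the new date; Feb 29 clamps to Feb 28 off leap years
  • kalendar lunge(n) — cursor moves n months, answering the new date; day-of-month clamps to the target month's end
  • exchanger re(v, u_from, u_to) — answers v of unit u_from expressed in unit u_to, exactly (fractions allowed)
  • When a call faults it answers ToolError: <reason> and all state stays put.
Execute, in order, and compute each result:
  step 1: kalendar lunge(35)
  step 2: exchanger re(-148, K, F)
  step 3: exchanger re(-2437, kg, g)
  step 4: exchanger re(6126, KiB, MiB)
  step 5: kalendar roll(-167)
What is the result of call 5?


Answer: 1953-02-21

Derivation:
% 1. kalendar lunge(n→35) ~> 1953-08-07
% 2. exchanger re(v→-148, u_from→K, u_to→F) ~> -72607/100
% 3. exchanger re(v→-2437, u_from→kg, u_to→g) ~> -2437000
% 4. exchanger re(v→6126, u_from→KiB, u_to→MiB) ~> 3063/512
% 5. kalendar roll(n→-167) ~> 1953-02-21


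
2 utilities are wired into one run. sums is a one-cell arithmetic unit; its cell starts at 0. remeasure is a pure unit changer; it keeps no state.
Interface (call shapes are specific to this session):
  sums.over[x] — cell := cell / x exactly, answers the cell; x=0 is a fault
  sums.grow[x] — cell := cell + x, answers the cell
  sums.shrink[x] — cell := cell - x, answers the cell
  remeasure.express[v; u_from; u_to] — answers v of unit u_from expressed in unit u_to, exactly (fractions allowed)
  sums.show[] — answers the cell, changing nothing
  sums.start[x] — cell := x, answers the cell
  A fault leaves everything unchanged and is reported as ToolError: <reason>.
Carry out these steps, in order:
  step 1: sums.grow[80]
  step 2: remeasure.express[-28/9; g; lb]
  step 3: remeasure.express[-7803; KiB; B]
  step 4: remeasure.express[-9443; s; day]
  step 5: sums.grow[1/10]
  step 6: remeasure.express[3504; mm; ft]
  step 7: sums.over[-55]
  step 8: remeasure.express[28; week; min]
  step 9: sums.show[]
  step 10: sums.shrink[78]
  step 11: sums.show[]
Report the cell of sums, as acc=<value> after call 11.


→ grow(x: 80)
← 80
→ express(v: -28/9, u_from: g, u_to: lb)
← -400000/58319019
→ express(v: -7803, u_from: KiB, u_to: B)
← -7990272
→ express(v: -9443, u_from: s, u_to: day)
← -9443/86400
→ grow(x: 1/10)
← 801/10
→ express(v: 3504, u_from: mm, u_to: ft)
← 1460/127
→ over(x: -55)
← -801/550
→ express(v: 28, u_from: week, u_to: min)
← 282240
→ show()
← -801/550
→ shrink(x: 78)
← -43701/550
→ show()
← -43701/550

Answer: acc=-43701/550


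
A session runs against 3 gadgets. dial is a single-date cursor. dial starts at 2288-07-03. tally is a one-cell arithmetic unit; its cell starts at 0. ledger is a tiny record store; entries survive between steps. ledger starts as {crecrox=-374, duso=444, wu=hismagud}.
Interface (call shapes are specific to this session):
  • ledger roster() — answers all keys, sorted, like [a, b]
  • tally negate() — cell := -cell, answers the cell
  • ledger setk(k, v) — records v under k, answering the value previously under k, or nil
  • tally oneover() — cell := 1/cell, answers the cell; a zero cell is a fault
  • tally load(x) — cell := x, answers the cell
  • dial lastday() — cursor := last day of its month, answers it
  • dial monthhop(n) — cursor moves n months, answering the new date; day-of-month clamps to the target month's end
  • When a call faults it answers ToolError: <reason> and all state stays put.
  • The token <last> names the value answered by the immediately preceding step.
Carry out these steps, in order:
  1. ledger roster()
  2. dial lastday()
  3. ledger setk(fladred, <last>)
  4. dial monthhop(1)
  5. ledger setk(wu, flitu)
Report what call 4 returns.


$ ledger roster
= [crecrox, duso, wu]
$ dial lastday
= 2288-07-31
$ ledger setk k=fladred v=<last>
= nil
$ dial monthhop n=1
= 2288-08-31
$ ledger setk k=wu v=flitu
= hismagud

Answer: 2288-08-31


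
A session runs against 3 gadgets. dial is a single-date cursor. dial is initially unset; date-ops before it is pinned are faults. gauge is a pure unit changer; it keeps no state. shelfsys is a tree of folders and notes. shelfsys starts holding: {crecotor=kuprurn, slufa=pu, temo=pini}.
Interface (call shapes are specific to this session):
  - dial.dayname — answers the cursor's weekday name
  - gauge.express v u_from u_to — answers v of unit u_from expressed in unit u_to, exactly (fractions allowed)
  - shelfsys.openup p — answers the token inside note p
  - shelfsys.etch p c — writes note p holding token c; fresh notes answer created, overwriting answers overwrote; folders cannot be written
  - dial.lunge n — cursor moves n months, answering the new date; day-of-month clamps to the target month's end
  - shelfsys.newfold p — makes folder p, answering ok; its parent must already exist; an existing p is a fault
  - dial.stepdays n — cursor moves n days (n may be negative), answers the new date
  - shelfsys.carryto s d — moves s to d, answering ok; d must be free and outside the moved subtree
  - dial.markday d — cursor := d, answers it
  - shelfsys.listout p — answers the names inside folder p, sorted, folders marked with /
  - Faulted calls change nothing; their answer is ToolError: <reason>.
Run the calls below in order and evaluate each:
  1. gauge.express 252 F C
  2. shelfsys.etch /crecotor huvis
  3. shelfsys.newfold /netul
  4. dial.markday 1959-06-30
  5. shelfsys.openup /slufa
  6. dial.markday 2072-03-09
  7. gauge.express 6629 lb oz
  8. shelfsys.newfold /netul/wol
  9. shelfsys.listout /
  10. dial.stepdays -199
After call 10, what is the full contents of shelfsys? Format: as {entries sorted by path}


Answer: {crecotor=huvis, netul/, netul/wol/, slufa=pu, temo=pini}

Derivation:
% 1. gauge.express(v=252, u_from=F, u_to=C) : 1100/9
% 2. shelfsys.etch(p=/crecotor, c=huvis) : overwrote
% 3. shelfsys.newfold(p=/netul) : ok
% 4. dial.markday(d=1959-06-30) : 1959-06-30
% 5. shelfsys.openup(p=/slufa) : pu
% 6. dial.markday(d=2072-03-09) : 2072-03-09
% 7. gauge.express(v=6629, u_from=lb, u_to=oz) : 106064
% 8. shelfsys.newfold(p=/netul/wol) : ok
% 9. shelfsys.listout(p=/) : [crecotor, netul/, slufa, temo]
% 10. dial.stepdays(n=-199) : 2071-08-23


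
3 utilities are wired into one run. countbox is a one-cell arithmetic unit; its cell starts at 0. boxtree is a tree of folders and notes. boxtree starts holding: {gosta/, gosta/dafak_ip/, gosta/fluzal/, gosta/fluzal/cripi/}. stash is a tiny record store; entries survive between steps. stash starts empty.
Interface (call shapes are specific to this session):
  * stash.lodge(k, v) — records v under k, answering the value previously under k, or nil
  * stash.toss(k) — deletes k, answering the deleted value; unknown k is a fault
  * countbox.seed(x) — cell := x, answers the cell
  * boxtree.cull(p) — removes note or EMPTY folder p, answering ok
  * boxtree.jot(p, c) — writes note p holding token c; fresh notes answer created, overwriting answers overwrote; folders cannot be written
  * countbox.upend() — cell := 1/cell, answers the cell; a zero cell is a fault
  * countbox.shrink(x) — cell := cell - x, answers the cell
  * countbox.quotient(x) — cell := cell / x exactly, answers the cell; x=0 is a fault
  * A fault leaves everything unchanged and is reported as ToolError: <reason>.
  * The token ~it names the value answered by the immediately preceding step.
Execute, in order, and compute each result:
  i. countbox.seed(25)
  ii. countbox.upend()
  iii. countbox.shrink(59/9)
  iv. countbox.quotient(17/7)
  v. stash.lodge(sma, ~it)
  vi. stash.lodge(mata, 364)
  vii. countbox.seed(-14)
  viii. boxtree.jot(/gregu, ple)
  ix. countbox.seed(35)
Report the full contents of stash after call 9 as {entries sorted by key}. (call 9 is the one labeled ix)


Answer: {mata=364, sma=-10262/3825}

Derivation:
// 1. countbox.seed(x='25') == 25
// 2. countbox.upend() == 1/25
// 3. countbox.shrink(x='59/9') == -1466/225
// 4. countbox.quotient(x='17/7') == -10262/3825
// 5. stash.lodge(k='sma', v='~it') == nil
// 6. stash.lodge(k='mata', v='364') == nil
// 7. countbox.seed(x='-14') == -14
// 8. boxtree.jot(p='/gregu', c='ple') == created
// 9. countbox.seed(x='35') == 35


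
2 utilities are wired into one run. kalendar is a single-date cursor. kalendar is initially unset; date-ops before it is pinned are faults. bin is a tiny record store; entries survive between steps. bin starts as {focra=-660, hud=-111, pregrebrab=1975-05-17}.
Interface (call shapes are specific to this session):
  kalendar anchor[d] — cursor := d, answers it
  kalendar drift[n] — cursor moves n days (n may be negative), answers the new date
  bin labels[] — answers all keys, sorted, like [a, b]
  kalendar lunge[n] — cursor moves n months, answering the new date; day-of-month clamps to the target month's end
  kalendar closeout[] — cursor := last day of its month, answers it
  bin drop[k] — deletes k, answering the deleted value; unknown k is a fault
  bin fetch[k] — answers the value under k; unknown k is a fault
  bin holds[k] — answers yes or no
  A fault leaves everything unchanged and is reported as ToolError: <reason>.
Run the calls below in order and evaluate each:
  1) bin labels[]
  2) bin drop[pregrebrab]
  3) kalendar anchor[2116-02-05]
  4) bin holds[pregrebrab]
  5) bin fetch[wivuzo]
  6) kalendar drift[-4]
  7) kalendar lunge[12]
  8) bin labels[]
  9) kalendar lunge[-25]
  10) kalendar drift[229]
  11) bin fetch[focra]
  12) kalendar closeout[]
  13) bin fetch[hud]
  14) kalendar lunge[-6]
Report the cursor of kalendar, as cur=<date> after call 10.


Answer: cur=2115-08-18

Derivation:
I run bin labels, and see [focra, hud, pregrebrab].
Next I call bin drop with k='pregrebrab', — result: 1975-05-17.
I invoke kalendar anchor with d='2116-02-05', yielding 2116-02-05.
I use bin holds with k='pregrebrab', yielding no.
I use bin fetch with k='wivuzo', and get ToolError: no such key wivuzo.
Using kalendar drift with n='-4': 2116-02-01.
Calling kalendar lunge with n='12', and get 2117-02-01.
I call bin labels, and get [focra, hud].
I try kalendar lunge with n='-25', and observe 2115-01-01.
Invoking kalendar drift with n='229', yielding 2115-08-18.
I run bin fetch with k='focra', and get -660.
Then kalendar closeout, → 2115-08-31.
Then bin fetch with k='hud', and get -111.
Invoking kalendar lunge with n='-6', giving 2115-02-28.
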